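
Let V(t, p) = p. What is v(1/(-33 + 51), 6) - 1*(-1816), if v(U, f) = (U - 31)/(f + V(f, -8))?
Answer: 65933/36 ≈ 1831.5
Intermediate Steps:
v(U, f) = (-31 + U)/(-8 + f) (v(U, f) = (U - 31)/(f - 8) = (-31 + U)/(-8 + f))
v(1/(-33 + 51), 6) - 1*(-1816) = (-31 + 1/(-33 + 51))/(-8 + 6) - 1*(-1816) = (-31 + 1/18)/(-2) + 1816 = -(-31 + 1/18)/2 + 1816 = -1/2*(-557/18) + 1816 = 557/36 + 1816 = 65933/36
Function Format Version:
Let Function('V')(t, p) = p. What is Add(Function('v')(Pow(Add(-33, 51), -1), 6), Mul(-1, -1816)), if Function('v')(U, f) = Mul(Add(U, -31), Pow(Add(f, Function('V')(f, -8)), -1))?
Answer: Rational(65933, 36) ≈ 1831.5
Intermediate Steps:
Function('v')(U, f) = Mul(Pow(Add(-8, f), -1), Add(-31, U)) (Function('v')(U, f) = Mul(Add(U, -31), Pow(Add(f, -8), -1)) = Mul(Add(-31, U), Pow(Add(-8, f), -1)) = Mul(Pow(Add(-8, f), -1), Add(-31, U)))
Add(Function('v')(Pow(Add(-33, 51), -1), 6), Mul(-1, -1816)) = Add(Mul(Pow(Add(-8, 6), -1), Add(-31, Pow(Add(-33, 51), -1))), Mul(-1, -1816)) = Add(Mul(Pow(-2, -1), Add(-31, Pow(18, -1))), 1816) = Add(Mul(Rational(-1, 2), Add(-31, Rational(1, 18))), 1816) = Add(Mul(Rational(-1, 2), Rational(-557, 18)), 1816) = Add(Rational(557, 36), 1816) = Rational(65933, 36)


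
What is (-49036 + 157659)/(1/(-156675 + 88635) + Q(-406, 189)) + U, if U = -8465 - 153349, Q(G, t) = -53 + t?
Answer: -1489945269426/9253439 ≈ -1.6102e+5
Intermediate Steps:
U = -161814
(-49036 + 157659)/(1/(-156675 + 88635) + Q(-406, 189)) + U = (-49036 + 157659)/(1/(-156675 + 88635) + (-53 + 189)) - 161814 = 108623/(1/(-68040) + 136) - 161814 = 108623/(-1/68040 + 136) - 161814 = 108623/(9253439/68040) - 161814 = 108623*(68040/9253439) - 161814 = 7390708920/9253439 - 161814 = -1489945269426/9253439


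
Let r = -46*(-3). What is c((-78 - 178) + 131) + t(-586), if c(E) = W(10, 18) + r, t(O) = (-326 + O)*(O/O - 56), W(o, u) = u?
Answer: 50316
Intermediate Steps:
t(O) = 17930 - 55*O (t(O) = (-326 + O)*(1 - 56) = (-326 + O)*(-55) = 17930 - 55*O)
r = 138
c(E) = 156 (c(E) = 18 + 138 = 156)
c((-78 - 178) + 131) + t(-586) = 156 + (17930 - 55*(-586)) = 156 + (17930 + 32230) = 156 + 50160 = 50316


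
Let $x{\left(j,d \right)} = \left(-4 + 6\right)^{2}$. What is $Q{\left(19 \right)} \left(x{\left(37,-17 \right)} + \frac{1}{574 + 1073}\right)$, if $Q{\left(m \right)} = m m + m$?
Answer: $\frac{2503820}{1647} \approx 1520.2$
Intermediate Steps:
$x{\left(j,d \right)} = 4$ ($x{\left(j,d \right)} = 2^{2} = 4$)
$Q{\left(m \right)} = m + m^{2}$ ($Q{\left(m \right)} = m^{2} + m = m + m^{2}$)
$Q{\left(19 \right)} \left(x{\left(37,-17 \right)} + \frac{1}{574 + 1073}\right) = 19 \left(1 + 19\right) \left(4 + \frac{1}{574 + 1073}\right) = 19 \cdot 20 \left(4 + \frac{1}{1647}\right) = 380 \left(4 + \frac{1}{1647}\right) = 380 \cdot \frac{6589}{1647} = \frac{2503820}{1647}$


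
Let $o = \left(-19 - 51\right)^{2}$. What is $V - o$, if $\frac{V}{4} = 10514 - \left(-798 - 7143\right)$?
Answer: $68920$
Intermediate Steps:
$V = 73820$ ($V = 4 \left(10514 - \left(-798 - 7143\right)\right) = 4 \left(10514 - -7941\right) = 4 \left(10514 + 7941\right) = 4 \cdot 18455 = 73820$)
$o = 4900$ ($o = \left(-70\right)^{2} = 4900$)
$V - o = 73820 - 4900 = 68920$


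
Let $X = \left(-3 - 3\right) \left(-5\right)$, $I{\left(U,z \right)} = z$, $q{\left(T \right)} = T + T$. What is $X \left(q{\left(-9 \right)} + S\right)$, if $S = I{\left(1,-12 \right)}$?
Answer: $-900$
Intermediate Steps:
$q{\left(T \right)} = 2 T$
$X = 30$ ($X = \left(-6\right) \left(-5\right) = 30$)
$S = -12$
$X \left(q{\left(-9 \right)} + S\right) = 30 \left(2 \left(-9\right) - 12\right) = 30 \left(-18 - 12\right) = 30 \left(-30\right) = -900$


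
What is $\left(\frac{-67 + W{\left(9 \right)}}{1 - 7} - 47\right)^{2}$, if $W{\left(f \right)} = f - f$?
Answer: $\frac{46225}{36} \approx 1284.0$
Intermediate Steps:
$W{\left(f \right)} = 0$
$\left(\frac{-67 + W{\left(9 \right)}}{1 - 7} - 47\right)^{2} = \left(\frac{-67 + 0}{1 - 7} - 47\right)^{2} = \left(- \frac{67}{1 - 7} - 47\right)^{2} = \left(- \frac{67}{-6} - 47\right)^{2} = \left(\left(-67\right) \left(- \frac{1}{6}\right) - 47\right)^{2} = \left(\frac{67}{6} - 47\right)^{2} = \left(- \frac{215}{6}\right)^{2} = \frac{46225}{36}$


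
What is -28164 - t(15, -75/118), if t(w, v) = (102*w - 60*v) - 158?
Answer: -1744874/59 ≈ -29574.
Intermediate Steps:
t(w, v) = -158 - 60*v + 102*w (t(w, v) = (-60*v + 102*w) - 158 = -158 - 60*v + 102*w)
-28164 - t(15, -75/118) = -28164 - (-158 - (-4500)/118 + 102*15) = -28164 - (-158 - (-4500)/118 + 1530) = -28164 - (-158 - 60*(-75/118) + 1530) = -28164 - (-158 + 2250/59 + 1530) = -28164 - 1*83198/59 = -28164 - 83198/59 = -1744874/59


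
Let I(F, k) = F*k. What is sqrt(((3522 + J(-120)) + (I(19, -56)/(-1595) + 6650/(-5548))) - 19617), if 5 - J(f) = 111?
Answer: I*sqrt(878583731098370)/232870 ≈ 127.29*I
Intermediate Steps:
J(f) = -106 (J(f) = 5 - 1*111 = 5 - 111 = -106)
sqrt(((3522 + J(-120)) + (I(19, -56)/(-1595) + 6650/(-5548))) - 19617) = sqrt(((3522 - 106) + ((19*(-56))/(-1595) + 6650/(-5548))) - 19617) = sqrt((3416 + (-1064*(-1/1595) + 6650*(-1/5548))) - 19617) = sqrt((3416 + (1064/1595 - 175/146)) - 19617) = sqrt((3416 - 123781/232870) - 19617) = sqrt(795360139/232870 - 19617) = sqrt(-3772850651/232870) = I*sqrt(878583731098370)/232870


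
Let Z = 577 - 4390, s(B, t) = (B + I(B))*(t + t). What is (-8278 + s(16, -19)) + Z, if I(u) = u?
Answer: -13307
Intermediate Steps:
s(B, t) = 4*B*t (s(B, t) = (B + B)*(t + t) = (2*B)*(2*t) = 4*B*t)
Z = -3813
(-8278 + s(16, -19)) + Z = (-8278 + 4*16*(-19)) - 3813 = (-8278 - 1216) - 3813 = -9494 - 3813 = -13307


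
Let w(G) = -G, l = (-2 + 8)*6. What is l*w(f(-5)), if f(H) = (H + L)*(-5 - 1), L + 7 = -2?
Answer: -3024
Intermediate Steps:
L = -9 (L = -7 - 2 = -9)
f(H) = 54 - 6*H (f(H) = (H - 9)*(-5 - 1) = (-9 + H)*(-6) = 54 - 6*H)
l = 36 (l = 6*6 = 36)
l*w(f(-5)) = 36*(-(54 - 6*(-5))) = 36*(-(54 + 30)) = 36*(-1*84) = 36*(-84) = -3024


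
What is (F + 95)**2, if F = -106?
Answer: 121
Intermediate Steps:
(F + 95)**2 = (-106 + 95)**2 = (-11)**2 = 121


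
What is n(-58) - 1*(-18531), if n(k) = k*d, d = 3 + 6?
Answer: 18009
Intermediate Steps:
d = 9
n(k) = 9*k (n(k) = k*9 = 9*k)
n(-58) - 1*(-18531) = 9*(-58) - 1*(-18531) = -522 + 18531 = 18009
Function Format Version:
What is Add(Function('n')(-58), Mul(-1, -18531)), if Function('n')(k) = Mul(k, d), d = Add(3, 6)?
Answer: 18009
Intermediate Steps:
d = 9
Function('n')(k) = Mul(9, k) (Function('n')(k) = Mul(k, 9) = Mul(9, k))
Add(Function('n')(-58), Mul(-1, -18531)) = Add(Mul(9, -58), Mul(-1, -18531)) = Add(-522, 18531) = 18009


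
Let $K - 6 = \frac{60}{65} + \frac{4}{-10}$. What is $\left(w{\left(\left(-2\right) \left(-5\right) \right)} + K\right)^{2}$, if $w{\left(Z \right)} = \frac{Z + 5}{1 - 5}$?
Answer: $\frac{519841}{67600} \approx 7.69$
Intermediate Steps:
$w{\left(Z \right)} = - \frac{5}{4} - \frac{Z}{4}$ ($w{\left(Z \right)} = \frac{5 + Z}{-4} = \left(5 + Z\right) \left(- \frac{1}{4}\right) = - \frac{5}{4} - \frac{Z}{4}$)
$K = \frac{424}{65}$ ($K = 6 + \left(\frac{60}{65} + \frac{4}{-10}\right) = 6 + \left(60 \cdot \frac{1}{65} + 4 \left(- \frac{1}{10}\right)\right) = 6 + \left(\frac{12}{13} - \frac{2}{5}\right) = 6 + \frac{34}{65} = \frac{424}{65} \approx 6.5231$)
$\left(w{\left(\left(-2\right) \left(-5\right) \right)} + K\right)^{2} = \left(\left(- \frac{5}{4} - \frac{\left(-2\right) \left(-5\right)}{4}\right) + \frac{424}{65}\right)^{2} = \left(\left(- \frac{5}{4} - \frac{5}{2}\right) + \frac{424}{65}\right)^{2} = \left(- \frac{15}{4} + \frac{424}{65}\right)^{2} = \left(\frac{721}{260}\right)^{2} = \frac{519841}{67600}$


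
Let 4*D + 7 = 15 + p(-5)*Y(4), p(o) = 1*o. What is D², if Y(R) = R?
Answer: 9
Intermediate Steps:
p(o) = o
D = -3 (D = -7/4 + (15 - 5*4)/4 = -7/4 + (15 - 20)/4 = -7/4 + (¼)*(-5) = -7/4 - 5/4 = -3)
D² = (-3)² = 9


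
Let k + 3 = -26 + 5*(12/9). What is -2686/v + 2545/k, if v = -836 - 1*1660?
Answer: -9438499/83616 ≈ -112.88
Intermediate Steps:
k = -67/3 (k = -3 + (-26 + 5*(12/9)) = -3 + (-26 + 5*(12*(1/9))) = -3 + (-26 + 5*(4/3)) = -3 + (-26 + 20/3) = -3 - 58/3 = -67/3 ≈ -22.333)
v = -2496 (v = -836 - 1660 = -2496)
-2686/v + 2545/k = -2686/(-2496) + 2545/(-67/3) = -2686*(-1/2496) + 2545*(-3/67) = 1343/1248 - 7635/67 = -9438499/83616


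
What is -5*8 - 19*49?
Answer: -971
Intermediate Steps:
-5*8 - 19*49 = -40 - 931 = -971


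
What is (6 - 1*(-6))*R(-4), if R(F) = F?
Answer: -48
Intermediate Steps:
(6 - 1*(-6))*R(-4) = (6 - 1*(-6))*(-4) = (6 + 6)*(-4) = 12*(-4) = -48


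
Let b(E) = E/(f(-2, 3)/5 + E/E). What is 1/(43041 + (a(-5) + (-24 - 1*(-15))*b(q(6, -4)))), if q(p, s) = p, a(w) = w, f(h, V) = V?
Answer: 4/172009 ≈ 2.3255e-5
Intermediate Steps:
b(E) = 5*E/8 (b(E) = E/(3/5 + E/E) = E/(3*(1/5) + 1) = E/(3/5 + 1) = E/(8/5) = E*(5/8) = 5*E/8)
1/(43041 + (a(-5) + (-24 - 1*(-15))*b(q(6, -4)))) = 1/(43041 + (-5 + (-24 - 1*(-15))*((5/8)*6))) = 1/(43041 + (-5 + (-24 + 15)*(15/4))) = 1/(43041 + (-5 - 9*15/4)) = 1/(43041 + (-5 - 135/4)) = 1/(43041 - 155/4) = 1/(172009/4) = 4/172009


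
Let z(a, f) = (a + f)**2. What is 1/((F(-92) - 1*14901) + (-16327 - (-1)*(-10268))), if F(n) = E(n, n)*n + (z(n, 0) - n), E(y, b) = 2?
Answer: -1/33124 ≈ -3.0190e-5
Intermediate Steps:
F(n) = n + n**2 (F(n) = 2*n + ((n + 0)**2 - n) = 2*n + (n**2 - n) = n + n**2)
1/((F(-92) - 1*14901) + (-16327 - (-1)*(-10268))) = 1/((-92*(1 - 92) - 1*14901) + (-16327 - (-1)*(-10268))) = 1/((-92*(-91) - 14901) + (-16327 - 1*10268)) = 1/((8372 - 14901) + (-16327 - 10268)) = 1/(-6529 - 26595) = 1/(-33124) = -1/33124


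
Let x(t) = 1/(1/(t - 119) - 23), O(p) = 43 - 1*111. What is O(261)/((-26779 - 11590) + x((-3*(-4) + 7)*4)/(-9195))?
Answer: 619007400/349274925407 ≈ 0.0017723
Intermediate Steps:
O(p) = -68 (O(p) = 43 - 111 = -68)
x(t) = 1/(-23 + 1/(-119 + t)) (x(t) = 1/(1/(-119 + t) - 23) = 1/(-23 + 1/(-119 + t)))
O(261)/((-26779 - 11590) + x((-3*(-4) + 7)*4)/(-9195)) = -68/((-26779 - 11590) + ((119 - (-3*(-4) + 7)*4)/(-2738 + 23*((-3*(-4) + 7)*4)))/(-9195)) = -68/(-38369 + ((119 - (12 + 7)*4)/(-2738 + 23*((12 + 7)*4)))*(-1/9195)) = -68/(-38369 + ((119 - 19*4)/(-2738 + 23*(19*4)))*(-1/9195)) = -68/(-38369 + ((119 - 1*76)/(-2738 + 23*76))*(-1/9195)) = -68/(-38369 + ((119 - 76)/(-2738 + 1748))*(-1/9195)) = -68/(-38369 + (43/(-990))*(-1/9195)) = -68/(-38369 - 1/990*43*(-1/9195)) = -68/(-38369 - 43/990*(-1/9195)) = -68/(-38369 + 43/9103050) = -68/(-349274925407/9103050) = -68*(-9103050/349274925407) = 619007400/349274925407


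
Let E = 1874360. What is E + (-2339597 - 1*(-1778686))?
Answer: 1313449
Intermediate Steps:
E + (-2339597 - 1*(-1778686)) = 1874360 + (-2339597 - 1*(-1778686)) = 1874360 + (-2339597 + 1778686) = 1874360 - 560911 = 1313449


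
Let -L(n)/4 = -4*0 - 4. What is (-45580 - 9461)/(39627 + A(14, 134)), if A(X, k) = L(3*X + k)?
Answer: -55041/39643 ≈ -1.3884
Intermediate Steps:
L(n) = 16 (L(n) = -4*(-4*0 - 4) = -4*(0 - 4) = -4*(-4) = 16)
A(X, k) = 16
(-45580 - 9461)/(39627 + A(14, 134)) = (-45580 - 9461)/(39627 + 16) = -55041/39643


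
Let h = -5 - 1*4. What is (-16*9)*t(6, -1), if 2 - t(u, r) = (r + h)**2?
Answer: 14112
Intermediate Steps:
h = -9 (h = -5 - 4 = -9)
t(u, r) = 2 - (-9 + r)**2 (t(u, r) = 2 - (r - 9)**2 = 2 - (-9 + r)**2)
(-16*9)*t(6, -1) = (-16*9)*(2 - (-9 - 1)**2) = -144*(2 - 1*(-10)**2) = -144*(2 - 1*100) = -144*(2 - 100) = -144*(-98) = 14112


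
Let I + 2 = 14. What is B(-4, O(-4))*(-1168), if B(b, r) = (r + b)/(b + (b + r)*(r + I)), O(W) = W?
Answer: -2336/17 ≈ -137.41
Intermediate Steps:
I = 12 (I = -2 + 14 = 12)
B(b, r) = (b + r)/(b + (12 + r)*(b + r)) (B(b, r) = (r + b)/(b + (b + r)*(r + 12)) = (b + r)/(b + (b + r)*(12 + r)) = (b + r)/(b + (12 + r)*(b + r)))
B(-4, O(-4))*(-1168) = ((-4 - 4)/((-4)² + 12*(-4) + 13*(-4) - 4*(-4)))*(-1168) = (-8/(16 - 48 - 52 + 16))*(-1168) = (-8/(-68))*(-1168) = -1/68*(-8)*(-1168) = (2/17)*(-1168) = -2336/17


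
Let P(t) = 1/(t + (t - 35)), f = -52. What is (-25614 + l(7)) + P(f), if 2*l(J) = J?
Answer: -7119721/278 ≈ -25611.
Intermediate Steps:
l(J) = J/2
P(t) = 1/(-35 + 2*t) (P(t) = 1/(t + (-35 + t)) = 1/(-35 + 2*t))
(-25614 + l(7)) + P(f) = (-25614 + (½)*7) + 1/(-35 + 2*(-52)) = (-25614 + 7/2) + 1/(-35 - 104) = -51221/2 + 1/(-139) = -51221/2 - 1/139 = -7119721/278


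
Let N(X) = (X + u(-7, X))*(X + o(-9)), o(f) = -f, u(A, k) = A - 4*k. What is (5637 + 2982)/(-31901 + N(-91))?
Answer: -8619/53713 ≈ -0.16046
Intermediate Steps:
N(X) = (-7 - 3*X)*(9 + X) (N(X) = (X + (-7 - 4*X))*(X - 1*(-9)) = (-7 - 3*X)*(X + 9) = (-7 - 3*X)*(9 + X))
(5637 + 2982)/(-31901 + N(-91)) = (5637 + 2982)/(-31901 + (-63 - 34*(-91) - 3*(-91)²)) = 8619/(-31901 + (-63 + 3094 - 3*8281)) = 8619/(-31901 + (-63 + 3094 - 24843)) = 8619/(-31901 - 21812) = 8619/(-53713) = 8619*(-1/53713) = -8619/53713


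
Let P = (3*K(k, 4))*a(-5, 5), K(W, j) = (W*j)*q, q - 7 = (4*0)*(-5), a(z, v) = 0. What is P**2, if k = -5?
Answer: 0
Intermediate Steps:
q = 7 (q = 7 + (4*0)*(-5) = 7 + 0*(-5) = 7 + 0 = 7)
K(W, j) = 7*W*j (K(W, j) = (W*j)*7 = 7*W*j)
P = 0 (P = (3*(7*(-5)*4))*0 = (3*(-140))*0 = -420*0 = 0)
P**2 = 0**2 = 0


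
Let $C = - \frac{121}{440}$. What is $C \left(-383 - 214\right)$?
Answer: $\frac{6567}{40} \approx 164.18$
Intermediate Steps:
$C = - \frac{11}{40}$ ($C = \left(-121\right) \frac{1}{440} = - \frac{11}{40} \approx -0.275$)
$C \left(-383 - 214\right) = - \frac{11 \left(-383 - 214\right)}{40} = \left(- \frac{11}{40}\right) \left(-597\right) = \frac{6567}{40}$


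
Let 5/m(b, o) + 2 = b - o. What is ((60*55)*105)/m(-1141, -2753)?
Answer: 111573000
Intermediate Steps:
m(b, o) = 5/(-2 + b - o) (m(b, o) = 5/(-2 + (b - o)) = 5/(-2 + b - o))
((60*55)*105)/m(-1141, -2753) = ((60*55)*105)/((5/(-2 - 1141 - 1*(-2753)))) = (3300*105)/((5/(-2 - 1141 + 2753))) = 346500/((5/1610)) = 346500/((5*(1/1610))) = 346500/(1/322) = 346500*322 = 111573000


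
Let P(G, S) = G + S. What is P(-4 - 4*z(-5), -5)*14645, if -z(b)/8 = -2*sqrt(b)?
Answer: -131805 - 937280*I*sqrt(5) ≈ -1.3181e+5 - 2.0958e+6*I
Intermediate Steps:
z(b) = 16*sqrt(b) (z(b) = -(-16)*sqrt(b) = 16*sqrt(b))
P(-4 - 4*z(-5), -5)*14645 = ((-4 - 64*sqrt(-5)) - 5)*14645 = ((-4 - 64*I*sqrt(5)) - 5)*14645 = (-9 - 64*I*sqrt(5))*14645 = -131805 - 937280*I*sqrt(5)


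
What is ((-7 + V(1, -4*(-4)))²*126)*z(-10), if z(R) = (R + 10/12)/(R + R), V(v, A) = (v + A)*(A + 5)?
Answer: 7074375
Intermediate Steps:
V(v, A) = (5 + A)*(A + v) (V(v, A) = (A + v)*(5 + A) = (5 + A)*(A + v))
z(R) = (⅚ + R)/(2*R) (z(R) = (R + 10*(1/12))/((2*R)) = (R + ⅚)*(1/(2*R)) = (⅚ + R)*(1/(2*R)) = (⅚ + R)/(2*R))
((-7 + V(1, -4*(-4)))²*126)*z(-10) = ((-7 + ((-4*(-4))² + 5*(-4*(-4)) + 5*1 - 4*(-4)*1))²*126)*((1/12)*(5 + 6*(-10))/(-10)) = ((-7 + (16² + 5*16 + 5 + 16*1))²*126)*((1/12)*(-⅒)*(5 - 60)) = ((-7 + (256 + 80 + 5 + 16))²*126)*((1/12)*(-⅒)*(-55)) = ((-7 + 357)²*126)*(11/24) = (350²*126)*(11/24) = (122500*126)*(11/24) = 15435000*(11/24) = 7074375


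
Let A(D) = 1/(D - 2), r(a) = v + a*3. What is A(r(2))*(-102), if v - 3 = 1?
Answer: -51/4 ≈ -12.750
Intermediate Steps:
v = 4 (v = 3 + 1 = 4)
r(a) = 4 + 3*a (r(a) = 4 + a*3 = 4 + 3*a)
A(D) = 1/(-2 + D)
A(r(2))*(-102) = -102/(-2 + (4 + 3*2)) = -102/(-2 + (4 + 6)) = -102/(-2 + 10) = -102/8 = (⅛)*(-102) = -51/4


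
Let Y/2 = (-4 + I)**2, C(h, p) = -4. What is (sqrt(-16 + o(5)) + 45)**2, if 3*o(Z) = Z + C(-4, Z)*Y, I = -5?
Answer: (135 + I*sqrt(2073))**2/9 ≈ 1794.7 + 1365.9*I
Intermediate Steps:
Y = 162 (Y = 2*(-4 - 5)**2 = 2*(-9)**2 = 2*81 = 162)
o(Z) = -216 + Z/3 (o(Z) = (Z - 4*162)/3 = (Z - 648)/3 = (-648 + Z)/3 = -216 + Z/3)
(sqrt(-16 + o(5)) + 45)**2 = (sqrt(-16 + (-216 + (1/3)*5)) + 45)**2 = (sqrt(-16 + (-216 + 5/3)) + 45)**2 = (sqrt(-16 - 643/3) + 45)**2 = (sqrt(-691/3) + 45)**2 = (I*sqrt(2073)/3 + 45)**2 = (45 + I*sqrt(2073)/3)**2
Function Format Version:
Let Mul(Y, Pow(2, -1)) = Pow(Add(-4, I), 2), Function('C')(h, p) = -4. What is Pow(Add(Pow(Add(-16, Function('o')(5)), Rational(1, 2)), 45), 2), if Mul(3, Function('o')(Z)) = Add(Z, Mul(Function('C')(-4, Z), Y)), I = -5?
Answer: Mul(Rational(1, 9), Pow(Add(135, Mul(I, Pow(2073, Rational(1, 2)))), 2)) ≈ Add(1794.7, Mul(1365.9, I))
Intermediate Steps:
Y = 162 (Y = Mul(2, Pow(Add(-4, -5), 2)) = Mul(2, Pow(-9, 2)) = Mul(2, 81) = 162)
Function('o')(Z) = Add(-216, Mul(Rational(1, 3), Z)) (Function('o')(Z) = Mul(Rational(1, 3), Add(Z, Mul(-4, 162))) = Mul(Rational(1, 3), Add(Z, -648)) = Mul(Rational(1, 3), Add(-648, Z)) = Add(-216, Mul(Rational(1, 3), Z)))
Pow(Add(Pow(Add(-16, Function('o')(5)), Rational(1, 2)), 45), 2) = Pow(Add(Pow(Add(-16, Add(-216, Mul(Rational(1, 3), 5))), Rational(1, 2)), 45), 2) = Pow(Add(Pow(Add(-16, Add(-216, Rational(5, 3))), Rational(1, 2)), 45), 2) = Pow(Add(Pow(Add(-16, Rational(-643, 3)), Rational(1, 2)), 45), 2) = Pow(Add(Pow(Rational(-691, 3), Rational(1, 2)), 45), 2) = Pow(Add(Mul(Rational(1, 3), I, Pow(2073, Rational(1, 2))), 45), 2) = Pow(Add(45, Mul(Rational(1, 3), I, Pow(2073, Rational(1, 2)))), 2)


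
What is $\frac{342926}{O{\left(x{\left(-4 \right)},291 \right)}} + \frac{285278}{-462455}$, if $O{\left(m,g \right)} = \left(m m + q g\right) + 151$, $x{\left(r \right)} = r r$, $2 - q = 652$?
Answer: $- \frac{30347438412}{12469306295} \approx -2.4338$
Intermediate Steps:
$q = -650$ ($q = 2 - 652 = -650$)
$x{\left(r \right)} = r^{2}$
$O{\left(m,g \right)} = 151 + m^{2} - 650 g$ ($O{\left(m,g \right)} = \left(m m - 650 g\right) + 151 = \left(m^{2} - 650 g\right) + 151 = 151 + m^{2} - 650 g$)
$\frac{342926}{O{\left(x{\left(-4 \right)},291 \right)}} + \frac{285278}{-462455} = \frac{342926}{151 + \left(\left(-4\right)^{2}\right)^{2} - 189150} + \frac{285278}{-462455} = \frac{342926}{151 + 16^{2} - 189150} + 285278 \left(- \frac{1}{462455}\right) = \frac{342926}{151 + 256 - 189150} - \frac{40754}{66065} = \frac{342926}{-188743} - \frac{40754}{66065} = 342926 \left(- \frac{1}{188743}\right) - \frac{40754}{66065} = - \frac{342926}{188743} - \frac{40754}{66065} = - \frac{30347438412}{12469306295}$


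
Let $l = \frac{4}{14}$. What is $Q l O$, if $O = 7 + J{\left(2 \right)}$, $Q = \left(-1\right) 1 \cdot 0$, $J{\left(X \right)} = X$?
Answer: $0$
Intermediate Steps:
$Q = 0$ ($Q = \left(-1\right) 0 = 0$)
$l = \frac{2}{7}$ ($l = 4 \cdot \frac{1}{14} = \frac{2}{7} \approx 0.28571$)
$O = 9$ ($O = 7 + 2 = 9$)
$Q l O = 0 \cdot \frac{2}{7} \cdot 9 = 0 \cdot 9 = 0$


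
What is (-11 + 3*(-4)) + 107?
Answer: 84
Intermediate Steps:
(-11 + 3*(-4)) + 107 = (-11 - 12) + 107 = -23 + 107 = 84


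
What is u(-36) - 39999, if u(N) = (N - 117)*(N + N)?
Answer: -28983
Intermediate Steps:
u(N) = 2*N*(-117 + N) (u(N) = (-117 + N)*(2*N) = 2*N*(-117 + N))
u(-36) - 39999 = 2*(-36)*(-117 - 36) - 39999 = 2*(-36)*(-153) - 39999 = 11016 - 39999 = -28983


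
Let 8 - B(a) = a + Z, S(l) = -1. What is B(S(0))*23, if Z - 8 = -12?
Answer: 299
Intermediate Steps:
Z = -4 (Z = 8 - 12 = -4)
B(a) = 12 - a (B(a) = 8 - (a - 4) = 8 - (-4 + a) = 8 + (4 - a) = 12 - a)
B(S(0))*23 = (12 - 1*(-1))*23 = (12 + 1)*23 = 13*23 = 299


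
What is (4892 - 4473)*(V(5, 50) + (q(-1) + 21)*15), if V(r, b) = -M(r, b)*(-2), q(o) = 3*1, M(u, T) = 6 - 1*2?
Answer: 154192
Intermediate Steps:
M(u, T) = 4 (M(u, T) = 6 - 2 = 4)
q(o) = 3
V(r, b) = 8 (V(r, b) = -4*(-2) = -1*(-8) = 8)
(4892 - 4473)*(V(5, 50) + (q(-1) + 21)*15) = (4892 - 4473)*(8 + (3 + 21)*15) = 419*(8 + 24*15) = 419*(8 + 360) = 419*368 = 154192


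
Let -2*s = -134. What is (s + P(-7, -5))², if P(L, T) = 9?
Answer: 5776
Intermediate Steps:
s = 67 (s = -½*(-134) = 67)
(s + P(-7, -5))² = (67 + 9)² = 76² = 5776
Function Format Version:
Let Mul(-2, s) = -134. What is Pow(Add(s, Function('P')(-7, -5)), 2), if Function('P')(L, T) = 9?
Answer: 5776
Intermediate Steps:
s = 67 (s = Mul(Rational(-1, 2), -134) = 67)
Pow(Add(s, Function('P')(-7, -5)), 2) = Pow(Add(67, 9), 2) = Pow(76, 2) = 5776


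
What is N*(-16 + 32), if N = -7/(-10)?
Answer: 56/5 ≈ 11.200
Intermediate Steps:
N = 7/10 (N = -7*(-⅒) = 7/10 ≈ 0.70000)
N*(-16 + 32) = 7*(-16 + 32)/10 = (7/10)*16 = 56/5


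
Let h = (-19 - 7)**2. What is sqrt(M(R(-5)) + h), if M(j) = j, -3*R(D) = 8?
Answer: 2*sqrt(1515)/3 ≈ 25.949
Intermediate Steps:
R(D) = -8/3 (R(D) = -1/3*8 = -8/3)
h = 676 (h = (-26)**2 = 676)
sqrt(M(R(-5)) + h) = sqrt(-8/3 + 676) = sqrt(2020/3) = 2*sqrt(1515)/3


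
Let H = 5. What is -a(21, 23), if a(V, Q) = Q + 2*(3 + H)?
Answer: -39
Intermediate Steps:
a(V, Q) = 16 + Q (a(V, Q) = Q + 2*(3 + 5) = Q + 2*8 = Q + 16 = 16 + Q)
-a(21, 23) = -(16 + 23) = -1*39 = -39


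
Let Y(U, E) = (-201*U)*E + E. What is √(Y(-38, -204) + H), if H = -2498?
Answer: I*√1560854 ≈ 1249.3*I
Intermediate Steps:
Y(U, E) = E - 201*E*U (Y(U, E) = -201*E*U + E = E - 201*E*U)
√(Y(-38, -204) + H) = √(-204*(1 - 201*(-38)) - 2498) = √(-204*(1 + 7638) - 2498) = √(-204*7639 - 2498) = √(-1558356 - 2498) = √(-1560854) = I*√1560854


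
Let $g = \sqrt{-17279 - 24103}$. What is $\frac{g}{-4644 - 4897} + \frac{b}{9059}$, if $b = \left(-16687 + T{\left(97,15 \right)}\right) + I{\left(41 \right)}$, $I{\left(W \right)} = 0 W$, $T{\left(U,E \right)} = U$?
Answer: $- \frac{16590}{9059} - \frac{33 i \sqrt{38}}{9541} \approx -1.8313 - 0.021321 i$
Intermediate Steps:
$g = 33 i \sqrt{38}$ ($g = \sqrt{-41382} = 33 i \sqrt{38} \approx 203.43 i$)
$I{\left(W \right)} = 0$
$b = -16590$ ($b = \left(-16687 + 97\right) + 0 = -16590 + 0 = -16590$)
$\frac{g}{-4644 - 4897} + \frac{b}{9059} = \frac{33 i \sqrt{38}}{-4644 - 4897} - \frac{16590}{9059} = \frac{33 i \sqrt{38}}{-9541} - \frac{16590}{9059} = 33 i \sqrt{38} \left(- \frac{1}{9541}\right) - \frac{16590}{9059} = - \frac{33 i \sqrt{38}}{9541} - \frac{16590}{9059} = - \frac{16590}{9059} - \frac{33 i \sqrt{38}}{9541}$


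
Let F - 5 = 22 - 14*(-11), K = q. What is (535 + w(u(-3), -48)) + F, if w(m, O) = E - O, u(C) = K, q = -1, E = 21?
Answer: 785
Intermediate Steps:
K = -1
u(C) = -1
F = 181 (F = 5 + (22 - 14*(-11)) = 5 + (22 + 154) = 5 + 176 = 181)
w(m, O) = 21 - O
(535 + w(u(-3), -48)) + F = (535 + (21 - 1*(-48))) + 181 = (535 + (21 + 48)) + 181 = (535 + 69) + 181 = 604 + 181 = 785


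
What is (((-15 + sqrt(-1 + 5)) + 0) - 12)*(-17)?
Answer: 425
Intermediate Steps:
(((-15 + sqrt(-1 + 5)) + 0) - 12)*(-17) = (((-15 + sqrt(4)) + 0) - 12)*(-17) = (((-15 + 2) + 0) - 12)*(-17) = ((-13 + 0) - 12)*(-17) = (-13 - 12)*(-17) = -25*(-17) = 425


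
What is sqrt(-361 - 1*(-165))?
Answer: 14*I ≈ 14.0*I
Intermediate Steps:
sqrt(-361 - 1*(-165)) = sqrt(-361 + 165) = sqrt(-196) = 14*I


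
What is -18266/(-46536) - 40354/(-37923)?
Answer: 142811959/98043596 ≈ 1.4566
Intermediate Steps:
-18266/(-46536) - 40354/(-37923) = -18266*(-1/46536) - 40354*(-1/37923) = 9133/23268 + 40354/37923 = 142811959/98043596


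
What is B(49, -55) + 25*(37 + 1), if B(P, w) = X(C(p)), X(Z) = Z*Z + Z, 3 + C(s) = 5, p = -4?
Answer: 956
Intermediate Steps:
C(s) = 2 (C(s) = -3 + 5 = 2)
X(Z) = Z + Z**2 (X(Z) = Z**2 + Z = Z + Z**2)
B(P, w) = 6 (B(P, w) = 2*(1 + 2) = 2*3 = 6)
B(49, -55) + 25*(37 + 1) = 6 + 25*(37 + 1) = 6 + 25*38 = 6 + 950 = 956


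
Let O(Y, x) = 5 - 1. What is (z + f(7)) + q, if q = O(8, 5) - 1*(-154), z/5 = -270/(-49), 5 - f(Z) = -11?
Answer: 9876/49 ≈ 201.55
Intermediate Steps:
O(Y, x) = 4
f(Z) = 16 (f(Z) = 5 - 1*(-11) = 5 + 11 = 16)
z = 1350/49 (z = 5*(-270/(-49)) = 5*(-270*(-1/49)) = 5*(270/49) = 1350/49 ≈ 27.551)
q = 158 (q = 4 - 1*(-154) = 4 + 154 = 158)
(z + f(7)) + q = (1350/49 + 16) + 158 = 2134/49 + 158 = 9876/49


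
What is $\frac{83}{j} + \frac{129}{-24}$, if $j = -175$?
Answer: $- \frac{8189}{1400} \approx -5.8493$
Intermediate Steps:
$\frac{83}{j} + \frac{129}{-24} = \frac{83}{-175} + \frac{129}{-24} = 83 \left(- \frac{1}{175}\right) + 129 \left(- \frac{1}{24}\right) = - \frac{83}{175} - \frac{43}{8} = - \frac{8189}{1400}$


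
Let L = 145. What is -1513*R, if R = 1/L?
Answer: -1513/145 ≈ -10.434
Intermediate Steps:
R = 1/145 ≈ 0.0068966
-1513*R = -1513*1/145 = -1513/145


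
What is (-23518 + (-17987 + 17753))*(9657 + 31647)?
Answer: -981052608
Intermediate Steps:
(-23518 + (-17987 + 17753))*(9657 + 31647) = (-23518 - 234)*41304 = -23752*41304 = -981052608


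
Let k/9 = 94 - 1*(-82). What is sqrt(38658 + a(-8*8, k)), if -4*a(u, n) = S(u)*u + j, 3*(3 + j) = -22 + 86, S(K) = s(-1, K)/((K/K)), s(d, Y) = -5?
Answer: sqrt(1388643)/6 ≈ 196.40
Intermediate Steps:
k = 1584 (k = 9*(94 - 1*(-82)) = 9*(94 + 82) = 9*176 = 1584)
S(K) = -5 (S(K) = -5/(K/K) = -5/1 = -5*1 = -5)
j = 55/3 (j = -3 + (-22 + 86)/3 = -3 + (1/3)*64 = -3 + 64/3 = 55/3 ≈ 18.333)
a(u, n) = -55/12 + 5*u/4 (a(u, n) = -(-5*u + 55/3)/4 = -(55/3 - 5*u)/4 = -55/12 + 5*u/4)
sqrt(38658 + a(-8*8, k)) = sqrt(38658 + (-55/12 + 5*(-8*8)/4)) = sqrt(38658 + (-55/12 + (5/4)*(-64))) = sqrt(38658 + (-55/12 - 80)) = sqrt(38658 - 1015/12) = sqrt(462881/12) = sqrt(1388643)/6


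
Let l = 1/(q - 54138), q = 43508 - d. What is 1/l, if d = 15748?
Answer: -26378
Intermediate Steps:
q = 27760 (q = 43508 - 1*15748 = 43508 - 15748 = 27760)
l = -1/26378 (l = 1/(27760 - 54138) = 1/(-26378) = -1/26378 ≈ -3.7910e-5)
1/l = 1/(-1/26378) = -26378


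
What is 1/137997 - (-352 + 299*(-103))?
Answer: 4298468554/137997 ≈ 31149.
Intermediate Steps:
1/137997 - (-352 + 299*(-103)) = 1/137997 - (-352 - 30797) = 1/137997 - 1*(-31149) = 1/137997 + 31149 = 4298468554/137997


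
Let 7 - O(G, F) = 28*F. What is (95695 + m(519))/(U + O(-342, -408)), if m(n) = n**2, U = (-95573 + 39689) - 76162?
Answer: -365056/120615 ≈ -3.0266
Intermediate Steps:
O(G, F) = 7 - 28*F
U = -132046 (U = -55884 - 76162 = -132046)
(95695 + m(519))/(U + O(-342, -408)) = (95695 + 519**2)/(-132046 + (7 - 28*(-408))) = (95695 + 269361)/(-132046 + (7 + 11424)) = 365056/(-132046 + 11431) = 365056/(-120615) = 365056*(-1/120615) = -365056/120615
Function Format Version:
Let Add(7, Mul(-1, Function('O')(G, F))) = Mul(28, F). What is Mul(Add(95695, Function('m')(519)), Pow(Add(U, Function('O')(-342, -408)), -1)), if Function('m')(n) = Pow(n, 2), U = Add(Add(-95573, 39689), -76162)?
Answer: Rational(-365056, 120615) ≈ -3.0266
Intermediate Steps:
Function('O')(G, F) = Add(7, Mul(-28, F)) (Function('O')(G, F) = Add(7, Mul(-1, Mul(28, F))) = Add(7, Mul(-28, F)))
U = -132046 (U = Add(-55884, -76162) = -132046)
Mul(Add(95695, Function('m')(519)), Pow(Add(U, Function('O')(-342, -408)), -1)) = Mul(Add(95695, Pow(519, 2)), Pow(Add(-132046, Add(7, Mul(-28, -408))), -1)) = Mul(Add(95695, 269361), Pow(Add(-132046, Add(7, 11424)), -1)) = Mul(365056, Pow(Add(-132046, 11431), -1)) = Mul(365056, Pow(-120615, -1)) = Mul(365056, Rational(-1, 120615)) = Rational(-365056, 120615)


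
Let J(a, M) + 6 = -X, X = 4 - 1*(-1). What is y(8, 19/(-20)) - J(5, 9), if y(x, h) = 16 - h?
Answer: 559/20 ≈ 27.950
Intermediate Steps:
X = 5 (X = 4 + 1 = 5)
J(a, M) = -11 (J(a, M) = -6 - 1*5 = -6 - 5 = -11)
y(8, 19/(-20)) - J(5, 9) = (16 - 19/(-20)) - 1*(-11) = (16 - 19*(-1)/20) + 11 = (16 - 1*(-19/20)) + 11 = (16 + 19/20) + 11 = 339/20 + 11 = 559/20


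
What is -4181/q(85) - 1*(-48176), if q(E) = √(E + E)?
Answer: 48176 - 4181*√170/170 ≈ 47855.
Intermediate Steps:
q(E) = √2*√E (q(E) = √(2*E) = √2*√E)
-4181/q(85) - 1*(-48176) = -4181*√170/170 - 1*(-48176) = -4181*√170/170 + 48176 = 48176 - 4181*√170/170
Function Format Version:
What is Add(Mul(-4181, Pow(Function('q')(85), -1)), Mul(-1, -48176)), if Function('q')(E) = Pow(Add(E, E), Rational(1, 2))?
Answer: Add(48176, Mul(Rational(-4181, 170), Pow(170, Rational(1, 2)))) ≈ 47855.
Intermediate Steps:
Function('q')(E) = Mul(Pow(2, Rational(1, 2)), Pow(E, Rational(1, 2))) (Function('q')(E) = Pow(Mul(2, E), Rational(1, 2)) = Mul(Pow(2, Rational(1, 2)), Pow(E, Rational(1, 2))))
Add(Mul(-4181, Pow(Function('q')(85), -1)), Mul(-1, -48176)) = Add(Mul(-4181, Pow(Mul(Pow(2, Rational(1, 2)), Pow(85, Rational(1, 2))), -1)), Mul(-1, -48176)) = Add(Mul(-4181, Pow(Pow(170, Rational(1, 2)), -1)), 48176) = Add(Mul(-4181, Mul(Rational(1, 170), Pow(170, Rational(1, 2)))), 48176) = Add(Mul(Rational(-4181, 170), Pow(170, Rational(1, 2))), 48176) = Add(48176, Mul(Rational(-4181, 170), Pow(170, Rational(1, 2))))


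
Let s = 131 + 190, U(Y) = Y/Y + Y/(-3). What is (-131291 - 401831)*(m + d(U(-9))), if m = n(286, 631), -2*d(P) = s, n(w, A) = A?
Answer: -250833901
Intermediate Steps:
U(Y) = 1 - Y/3 (U(Y) = 1 + Y*(-⅓) = 1 - Y/3)
s = 321
d(P) = -321/2 (d(P) = -½*321 = -321/2)
m = 631
(-131291 - 401831)*(m + d(U(-9))) = (-131291 - 401831)*(631 - 321/2) = -533122*941/2 = -250833901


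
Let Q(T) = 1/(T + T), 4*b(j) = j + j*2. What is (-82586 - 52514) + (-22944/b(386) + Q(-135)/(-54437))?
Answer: -383464621111847/2836712070 ≈ -1.3518e+5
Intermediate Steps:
b(j) = 3*j/4 (b(j) = (j + j*2)/4 = (j + 2*j)/4 = (3*j)/4 = 3*j/4)
Q(T) = 1/(2*T)
(-82586 - 52514) + (-22944/b(386) + Q(-135)/(-54437)) = (-82586 - 52514) + (-22944/((¾)*386) + ((½)/(-135))/(-54437)) = -135100 + (-22944/579/2 + ((½)*(-1/135))*(-1/54437)) = -135100 + (-22944*2/579 - 1/270*(-1/54437)) = -135100 + (-15296/193 + 1/14697990) = -135100 - 224820454847/2836712070 = -383464621111847/2836712070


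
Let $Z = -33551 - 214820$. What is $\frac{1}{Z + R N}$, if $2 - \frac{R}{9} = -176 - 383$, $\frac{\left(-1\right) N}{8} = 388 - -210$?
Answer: $- \frac{1}{24402787} \approx -4.0979 \cdot 10^{-8}$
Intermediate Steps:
$N = -4784$ ($N = - 8 \left(388 - -210\right) = - 8 \left(388 + 210\right) = \left(-8\right) 598 = -4784$)
$Z = -248371$
$R = 5049$ ($R = 18 - 9 \left(-176 - 383\right) = 18 - -5031 = 18 + 5031 = 5049$)
$\frac{1}{Z + R N} = \frac{1}{-248371 + 5049 \left(-4784\right)} = \frac{1}{-248371 - 24154416} = \frac{1}{-24402787} = - \frac{1}{24402787}$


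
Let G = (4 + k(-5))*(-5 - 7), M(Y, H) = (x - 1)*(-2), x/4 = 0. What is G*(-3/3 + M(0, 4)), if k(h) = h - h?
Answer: -48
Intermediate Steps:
x = 0 (x = 4*0 = 0)
M(Y, H) = 2 (M(Y, H) = (0 - 1)*(-2) = -1*(-2) = 2)
k(h) = 0
G = -48 (G = (4 + 0)*(-5 - 7) = 4*(-12) = -48)
G*(-3/3 + M(0, 4)) = -48*(-3/3 + 2) = -48*(-3*1/3 + 2) = -48*(-1 + 2) = -48*1 = -48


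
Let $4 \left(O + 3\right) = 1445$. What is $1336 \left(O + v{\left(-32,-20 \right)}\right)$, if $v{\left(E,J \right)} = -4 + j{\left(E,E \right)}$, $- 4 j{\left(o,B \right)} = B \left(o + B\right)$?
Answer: $-210754$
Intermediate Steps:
$j{\left(o,B \right)} = - \frac{B \left(B + o\right)}{4}$ ($j{\left(o,B \right)} = - \frac{B \left(o + B\right)}{4} = - \frac{B \left(B + o\right)}{4}$)
$O = \frac{1433}{4}$ ($O = -3 + \frac{1}{4} \cdot 1445 = -3 + \frac{1445}{4} = \frac{1433}{4} \approx 358.25$)
$v{\left(E,J \right)} = -4 - \frac{E^{2}}{2}$ ($v{\left(E,J \right)} = -4 - \frac{E \left(E + E\right)}{4} = -4 - \frac{E 2 E}{4} = -4 - \frac{E^{2}}{2}$)
$1336 \left(O + v{\left(-32,-20 \right)}\right) = 1336 \left(\frac{1433}{4} - \left(4 + \frac{\left(-32\right)^{2}}{2}\right)\right) = 1336 \left(\frac{1433}{4} - 516\right) = 1336 \left(- \frac{631}{4}\right) = -210754$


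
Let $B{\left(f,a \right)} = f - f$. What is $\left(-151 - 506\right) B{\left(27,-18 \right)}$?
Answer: $0$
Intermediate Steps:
$B{\left(f,a \right)} = 0$
$\left(-151 - 506\right) B{\left(27,-18 \right)} = \left(-151 - 506\right) 0 = \left(-657\right) 0 = 0$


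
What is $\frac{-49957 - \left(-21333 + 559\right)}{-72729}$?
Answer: $\frac{29183}{72729} \approx 0.40126$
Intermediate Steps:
$\frac{-49957 - \left(-21333 + 559\right)}{-72729} = \left(-49957 - -20774\right) \left(- \frac{1}{72729}\right) = \left(-49957 + 20774\right) \left(- \frac{1}{72729}\right) = \left(-29183\right) \left(- \frac{1}{72729}\right) = \frac{29183}{72729}$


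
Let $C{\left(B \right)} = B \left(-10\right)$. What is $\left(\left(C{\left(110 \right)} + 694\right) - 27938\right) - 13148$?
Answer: $-41492$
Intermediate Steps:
$C{\left(B \right)} = - 10 B$
$\left(\left(C{\left(110 \right)} + 694\right) - 27938\right) - 13148 = \left(\left(\left(-10\right) 110 + 694\right) - 27938\right) - 13148 = \left(\left(-1100 + 694\right) - 27938\right) - 13148 = \left(-406 - 27938\right) - 13148 = -28344 - 13148 = -41492$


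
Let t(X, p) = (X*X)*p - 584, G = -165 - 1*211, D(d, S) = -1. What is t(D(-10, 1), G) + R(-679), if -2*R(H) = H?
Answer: -1241/2 ≈ -620.50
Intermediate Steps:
G = -376 (G = -165 - 211 = -376)
R(H) = -H/2
t(X, p) = -584 + p*X**2 (t(X, p) = X**2*p - 584 = p*X**2 - 584 = -584 + p*X**2)
t(D(-10, 1), G) + R(-679) = (-584 - 376*(-1)**2) - 1/2*(-679) = (-584 - 376*1) + 679/2 = (-584 - 376) + 679/2 = -960 + 679/2 = -1241/2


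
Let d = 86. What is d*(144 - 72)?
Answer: 6192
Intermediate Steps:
d*(144 - 72) = 86*(144 - 72) = 86*72 = 6192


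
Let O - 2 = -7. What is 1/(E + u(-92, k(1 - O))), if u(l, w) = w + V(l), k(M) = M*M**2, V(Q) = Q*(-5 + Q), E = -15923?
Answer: -1/6783 ≈ -0.00014743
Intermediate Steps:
O = -5 (O = 2 - 7 = -5)
k(M) = M**3
u(l, w) = w + l*(-5 + l)
1/(E + u(-92, k(1 - O))) = 1/(-15923 + ((1 - 1*(-5))**3 - 92*(-5 - 92))) = 1/(-15923 + ((1 + 5)**3 - 92*(-97))) = 1/(-15923 + (6**3 + 8924)) = 1/(-15923 + (216 + 8924)) = 1/(-15923 + 9140) = 1/(-6783) = -1/6783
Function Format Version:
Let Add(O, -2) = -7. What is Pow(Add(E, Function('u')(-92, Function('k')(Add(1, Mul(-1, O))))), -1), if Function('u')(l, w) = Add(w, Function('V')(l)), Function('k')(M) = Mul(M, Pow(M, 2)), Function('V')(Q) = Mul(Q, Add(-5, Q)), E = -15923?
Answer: Rational(-1, 6783) ≈ -0.00014743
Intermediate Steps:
O = -5 (O = Add(2, -7) = -5)
Function('k')(M) = Pow(M, 3)
Function('u')(l, w) = Add(w, Mul(l, Add(-5, l)))
Pow(Add(E, Function('u')(-92, Function('k')(Add(1, Mul(-1, O))))), -1) = Pow(Add(-15923, Add(Pow(Add(1, Mul(-1, -5)), 3), Mul(-92, Add(-5, -92)))), -1) = Pow(Add(-15923, Add(Pow(Add(1, 5), 3), Mul(-92, -97))), -1) = Pow(Add(-15923, Add(Pow(6, 3), 8924)), -1) = Pow(Add(-15923, Add(216, 8924)), -1) = Pow(Add(-15923, 9140), -1) = Pow(-6783, -1) = Rational(-1, 6783)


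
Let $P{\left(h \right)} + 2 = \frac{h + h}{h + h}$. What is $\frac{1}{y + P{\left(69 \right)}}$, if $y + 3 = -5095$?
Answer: $- \frac{1}{5099} \approx -0.00019612$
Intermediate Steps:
$P{\left(h \right)} = -1$ ($P{\left(h \right)} = -2 + \frac{h + h}{h + h} = -2 + \frac{2 h}{2 h} = -2 + 2 h \frac{1}{2 h} = -2 + 1 = -1$)
$y = -5098$ ($y = -3 - 5095 = -5098$)
$\frac{1}{y + P{\left(69 \right)}} = \frac{1}{-5098 - 1} = \frac{1}{-5099} = - \frac{1}{5099}$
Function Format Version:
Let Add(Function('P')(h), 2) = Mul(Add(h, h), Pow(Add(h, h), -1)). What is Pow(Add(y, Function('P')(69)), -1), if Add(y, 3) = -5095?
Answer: Rational(-1, 5099) ≈ -0.00019612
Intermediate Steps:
Function('P')(h) = -1 (Function('P')(h) = Add(-2, Mul(Add(h, h), Pow(Add(h, h), -1))) = Add(-2, Mul(Mul(2, h), Pow(Mul(2, h), -1))) = Add(-2, Mul(Mul(2, h), Mul(Rational(1, 2), Pow(h, -1)))) = Add(-2, 1) = -1)
y = -5098 (y = Add(-3, -5095) = -5098)
Pow(Add(y, Function('P')(69)), -1) = Pow(Add(-5098, -1), -1) = Pow(-5099, -1) = Rational(-1, 5099)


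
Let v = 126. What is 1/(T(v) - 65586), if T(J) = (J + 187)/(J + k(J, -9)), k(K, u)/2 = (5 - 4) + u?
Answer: -110/7214147 ≈ -1.5248e-5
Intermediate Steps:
k(K, u) = 2 + 2*u (k(K, u) = 2*((5 - 4) + u) = 2*(1 + u) = 2 + 2*u)
T(J) = (187 + J)/(-16 + J) (T(J) = (J + 187)/(J + (2 + 2*(-9))) = (187 + J)/(J + (2 - 18)) = (187 + J)/(J - 16) = (187 + J)/(-16 + J))
1/(T(v) - 65586) = 1/((187 + 126)/(-16 + 126) - 65586) = 1/(313/110 - 65586) = 1/(-7214147/110) = -110/7214147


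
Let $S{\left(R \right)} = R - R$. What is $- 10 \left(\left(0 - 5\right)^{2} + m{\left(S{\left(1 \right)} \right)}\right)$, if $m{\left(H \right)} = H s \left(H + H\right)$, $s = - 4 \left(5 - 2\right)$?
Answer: $-250$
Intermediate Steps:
$s = -12$ ($s = \left(-4\right) 3 = -12$)
$S{\left(R \right)} = 0$
$m{\left(H \right)} = - 24 H^{2}$ ($m{\left(H \right)} = H \left(- 12 \left(H + H\right)\right) = H \left(- 12 \cdot 2 H\right) = H \left(- 24 H\right) = - 24 H^{2}$)
$- 10 \left(\left(0 - 5\right)^{2} + m{\left(S{\left(1 \right)} \right)}\right) = - 10 \left(\left(0 - 5\right)^{2} - 24 \cdot 0^{2}\right) = - 10 \left(\left(-5\right)^{2} - 0\right) = - 10 \left(25 + 0\right) = \left(-10\right) 25 = -250$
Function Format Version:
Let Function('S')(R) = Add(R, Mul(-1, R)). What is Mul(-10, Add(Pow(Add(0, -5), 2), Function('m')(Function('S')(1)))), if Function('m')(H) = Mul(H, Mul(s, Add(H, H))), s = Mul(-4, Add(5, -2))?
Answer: -250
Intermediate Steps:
s = -12 (s = Mul(-4, 3) = -12)
Function('S')(R) = 0
Function('m')(H) = Mul(-24, Pow(H, 2)) (Function('m')(H) = Mul(H, Mul(-12, Add(H, H))) = Mul(H, Mul(-12, Mul(2, H))) = Mul(H, Mul(-24, H)) = Mul(-24, Pow(H, 2)))
Mul(-10, Add(Pow(Add(0, -5), 2), Function('m')(Function('S')(1)))) = Mul(-10, Add(Pow(Add(0, -5), 2), Mul(-24, Pow(0, 2)))) = Mul(-10, Add(Pow(-5, 2), Mul(-24, 0))) = Mul(-10, Add(25, 0)) = Mul(-10, 25) = -250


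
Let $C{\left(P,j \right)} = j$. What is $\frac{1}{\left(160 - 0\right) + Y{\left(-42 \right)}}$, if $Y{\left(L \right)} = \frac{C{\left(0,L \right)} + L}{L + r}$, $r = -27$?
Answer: $\frac{23}{3708} \approx 0.0062028$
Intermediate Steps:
$Y{\left(L \right)} = \frac{2 L}{-27 + L}$ ($Y{\left(L \right)} = \frac{L + L}{L - 27} = \frac{2 L}{-27 + L}$)
$\frac{1}{\left(160 - 0\right) + Y{\left(-42 \right)}} = \frac{1}{\left(160 - 0\right) + 2 \left(-42\right) \frac{1}{-27 - 42}} = \frac{1}{\left(160 + 0\right) + 2 \left(-42\right) \frac{1}{-69}} = \frac{1}{160 + 2 \left(-42\right) \left(- \frac{1}{69}\right)} = \frac{1}{160 + \frac{28}{23}} = \frac{1}{\frac{3708}{23}} = \frac{23}{3708}$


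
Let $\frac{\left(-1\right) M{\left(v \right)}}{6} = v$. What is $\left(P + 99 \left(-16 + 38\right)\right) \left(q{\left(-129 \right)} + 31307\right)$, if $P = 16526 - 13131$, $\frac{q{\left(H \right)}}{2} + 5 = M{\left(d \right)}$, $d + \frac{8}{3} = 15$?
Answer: $173593377$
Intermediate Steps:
$d = \frac{37}{3}$ ($d = - \frac{8}{3} + 15 = \frac{37}{3} \approx 12.333$)
$M{\left(v \right)} = - 6 v$
$q{\left(H \right)} = -158$ ($q{\left(H \right)} = -10 + 2 \left(\left(-6\right) \frac{37}{3}\right) = -10 + 2 \left(-74\right) = -10 - 148 = -158$)
$P = 3395$ ($P = 16526 - 13131 = 3395$)
$\left(P + 99 \left(-16 + 38\right)\right) \left(q{\left(-129 \right)} + 31307\right) = \left(3395 + 99 \left(-16 + 38\right)\right) \left(-158 + 31307\right) = \left(3395 + 99 \cdot 22\right) 31149 = \left(3395 + 2178\right) 31149 = 5573 \cdot 31149 = 173593377$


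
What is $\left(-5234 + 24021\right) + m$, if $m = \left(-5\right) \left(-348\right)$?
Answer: $20527$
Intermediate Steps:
$m = 1740$
$\left(-5234 + 24021\right) + m = \left(-5234 + 24021\right) + 1740 = 18787 + 1740 = 20527$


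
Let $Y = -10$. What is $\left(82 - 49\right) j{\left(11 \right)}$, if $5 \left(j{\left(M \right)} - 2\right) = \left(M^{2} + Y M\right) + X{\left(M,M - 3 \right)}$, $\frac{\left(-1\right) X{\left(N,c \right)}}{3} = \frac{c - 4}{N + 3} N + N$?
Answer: $- \frac{990}{7} \approx -141.43$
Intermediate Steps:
$X{\left(N,c \right)} = - 3 N - \frac{3 N \left(-4 + c\right)}{3 + N}$ ($X{\left(N,c \right)} = - 3 \left(\frac{c - 4}{N + 3} N + N\right) = - 3 \left(\frac{-4 + c}{3 + N} N + N\right) = - 3 \left(\frac{N \left(-4 + c\right)}{3 + N} + N\right) = - 3 \left(N + \frac{N \left(-4 + c\right)}{3 + N}\right) = - 3 N - \frac{3 N \left(-4 + c\right)}{3 + N}$)
$j{\left(M \right)} = 2 - 2 M + \frac{M^{2}}{5} + \frac{3 M \left(4 - 2 M\right)}{5 \left(3 + M\right)}$ ($j{\left(M \right)} = 2 + \frac{\left(M^{2} - 10 M\right) + \frac{3 M \left(1 - M - \left(M - 3\right)\right)}{3 + M}}{5} = 2 + \frac{\left(M^{2} - 10 M\right) + \frac{3 M \left(1 - M - \left(-3 + M\right)\right)}{3 + M}}{5} = 2 + \frac{\left(M^{2} - 10 M\right) + \frac{3 M \left(4 - 2 M\right)}{3 + M}}{5} = 2 + \frac{M^{2} - 10 M + \frac{3 M \left(4 - 2 M\right)}{3 + M}}{5} = 2 + \left(- 2 M + \frac{M^{2}}{5} + \frac{3 M \left(4 - 2 M\right)}{5 \left(3 + M\right)}\right) = 2 - 2 M + \frac{M^{2}}{5} + \frac{3 M \left(4 - 2 M\right)}{5 \left(3 + M\right)}$)
$\left(82 - 49\right) j{\left(11 \right)} = \left(82 - 49\right) \frac{30 + 11^{3} - 13 \cdot 11^{2} - 88}{5 \left(3 + 11\right)} = 33 \frac{30 + 1331 - 1573 - 88}{5 \cdot 14} = 33 \cdot \frac{1}{5} \cdot \frac{1}{14} \left(30 + 1331 - 1573 - 88\right) = 33 \cdot \frac{1}{5} \cdot \frac{1}{14} \left(-300\right) = 33 \left(- \frac{30}{7}\right) = - \frac{990}{7}$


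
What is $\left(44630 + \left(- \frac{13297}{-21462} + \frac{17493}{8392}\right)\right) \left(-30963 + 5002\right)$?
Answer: $- \frac{104347076602703155}{90054552} \approx -1.1587 \cdot 10^{9}$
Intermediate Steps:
$\left(44630 + \left(- \frac{13297}{-21462} + \frac{17493}{8392}\right)\right) \left(-30963 + 5002\right) = \left(44630 + \left(\left(-13297\right) \left(- \frac{1}{21462}\right) + 17493 \cdot \frac{1}{8392}\right)\right) \left(-25961\right) = \left(44630 + \left(\frac{13297}{21462} + \frac{17493}{8392}\right)\right) \left(-25961\right) = \left(44630 + \frac{243511595}{90054552}\right) \left(-25961\right) = \frac{4019378167355}{90054552} \left(-25961\right) = - \frac{104347076602703155}{90054552}$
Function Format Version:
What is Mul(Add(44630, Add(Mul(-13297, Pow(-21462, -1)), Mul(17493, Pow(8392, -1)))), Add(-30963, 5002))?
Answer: Rational(-104347076602703155, 90054552) ≈ -1.1587e+9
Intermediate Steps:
Mul(Add(44630, Add(Mul(-13297, Pow(-21462, -1)), Mul(17493, Pow(8392, -1)))), Add(-30963, 5002)) = Mul(Add(44630, Add(Mul(-13297, Rational(-1, 21462)), Mul(17493, Rational(1, 8392)))), -25961) = Mul(Add(44630, Add(Rational(13297, 21462), Rational(17493, 8392))), -25961) = Mul(Add(44630, Rational(243511595, 90054552)), -25961) = Mul(Rational(4019378167355, 90054552), -25961) = Rational(-104347076602703155, 90054552)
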